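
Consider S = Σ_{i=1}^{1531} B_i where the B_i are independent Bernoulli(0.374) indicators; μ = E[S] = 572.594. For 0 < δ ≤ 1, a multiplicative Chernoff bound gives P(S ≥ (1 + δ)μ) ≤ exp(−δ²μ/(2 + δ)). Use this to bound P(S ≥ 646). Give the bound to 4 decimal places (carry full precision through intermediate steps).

Write 646 = (1 + δ)μ, so δ = 646/572.594 − 1 = 0.128199…
Then the exponent is δ²μ/(2 + δ) = (646 − μ)² / (μ·(2 + δ)) = 4.421851.
Bound = exp(−4.421851) = 0.01201.

0.0120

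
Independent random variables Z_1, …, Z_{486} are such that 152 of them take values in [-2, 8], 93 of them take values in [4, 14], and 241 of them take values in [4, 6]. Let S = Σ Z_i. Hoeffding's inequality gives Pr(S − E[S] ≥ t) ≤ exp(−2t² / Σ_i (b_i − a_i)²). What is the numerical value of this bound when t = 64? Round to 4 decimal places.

0.7249

Σ(b_i − a_i)² = 152·10² + 93·10² + 241·2² = 25464.
Exponent = 2·64² / 25464 = 0.32171.
Bound = exp(−0.32171) = 0.72491.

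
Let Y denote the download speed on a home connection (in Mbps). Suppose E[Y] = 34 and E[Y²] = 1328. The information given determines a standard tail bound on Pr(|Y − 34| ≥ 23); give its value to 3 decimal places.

0.325

The first two moments determine the variance, so Chebyshev's inequality is the sharpest standard bound available.
Var(Y) = E[Y²] − (E[Y])² = 1328 − 1156 = 172.
Chebyshev's inequality: Pr(|Y − μ| ≥ t) ≤ Var(Y)/t² = 172/529 = 0.3251.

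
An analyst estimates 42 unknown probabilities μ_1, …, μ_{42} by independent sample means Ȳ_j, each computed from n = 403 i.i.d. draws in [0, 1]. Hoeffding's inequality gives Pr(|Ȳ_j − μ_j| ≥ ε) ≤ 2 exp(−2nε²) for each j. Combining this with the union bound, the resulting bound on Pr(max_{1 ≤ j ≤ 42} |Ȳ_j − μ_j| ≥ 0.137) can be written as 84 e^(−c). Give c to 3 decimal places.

15.128

Union bound over the 42 events: Pr(max_{1 ≤ j ≤ 42} |Ȳ_j − μ_j| ≥ 0.137) ≤ 42·2·exp(−2nε²) = 84 exp(−2·403·0.137²).
So c = 2·403·0.137² = 15.1278.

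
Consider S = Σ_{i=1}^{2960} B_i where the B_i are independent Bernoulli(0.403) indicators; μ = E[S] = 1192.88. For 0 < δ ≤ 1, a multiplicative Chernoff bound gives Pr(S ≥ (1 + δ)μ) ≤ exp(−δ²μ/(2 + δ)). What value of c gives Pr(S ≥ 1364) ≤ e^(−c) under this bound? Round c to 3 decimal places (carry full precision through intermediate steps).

11.452

Write 1364 = (1 + δ)μ, so δ = 1364/1192.88 − 1 = 0.1434511…
Then the exponent is δ²μ/(2 + δ) = (1364 − μ)² / (μ·(2 + δ)) = 11.452260.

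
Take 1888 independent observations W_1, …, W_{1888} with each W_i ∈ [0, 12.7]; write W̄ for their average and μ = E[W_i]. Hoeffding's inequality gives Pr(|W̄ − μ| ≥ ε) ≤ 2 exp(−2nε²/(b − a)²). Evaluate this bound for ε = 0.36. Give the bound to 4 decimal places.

0.0962

Exponent: 2nε²/(b − a)² = 2·1888·0.36² / 12.7² = 3.03410.
Bound = 2·exp(−3.03410) = 0.09624.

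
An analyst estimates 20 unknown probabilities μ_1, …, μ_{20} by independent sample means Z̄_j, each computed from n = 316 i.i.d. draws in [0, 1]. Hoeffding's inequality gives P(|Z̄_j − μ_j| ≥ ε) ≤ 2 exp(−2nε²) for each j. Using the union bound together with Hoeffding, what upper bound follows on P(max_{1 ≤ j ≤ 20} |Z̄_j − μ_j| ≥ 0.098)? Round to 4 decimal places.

Per-experiment Hoeffding bound: 2·exp(−2·316·0.098²) = 2·exp(−6.06973) = 0.0046236.
Union bound over 20 events: 20·0.0046236 = 0.09247.

0.0925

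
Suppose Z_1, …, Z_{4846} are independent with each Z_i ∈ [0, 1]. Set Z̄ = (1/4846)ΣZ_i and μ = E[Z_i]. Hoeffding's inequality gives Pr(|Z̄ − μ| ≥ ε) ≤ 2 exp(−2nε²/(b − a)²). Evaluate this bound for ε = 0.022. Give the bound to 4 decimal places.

Exponent: 2nε²/(b − a)² = 2·4846·0.022² / 1² = 4.69093.
Bound = 2·exp(−4.69093) = 0.01836.

0.0184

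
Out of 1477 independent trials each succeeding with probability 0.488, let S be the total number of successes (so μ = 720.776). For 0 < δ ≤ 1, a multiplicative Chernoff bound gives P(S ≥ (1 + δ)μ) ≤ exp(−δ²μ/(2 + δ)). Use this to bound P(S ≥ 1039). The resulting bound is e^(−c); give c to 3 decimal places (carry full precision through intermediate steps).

57.545

Write 1039 = (1 + δ)μ, so δ = 1039/720.776 − 1 = 0.4415019…
Then the exponent is δ²μ/(2 + δ) = (1039 − μ)² / (μ·(2 + δ)) = 57.545116.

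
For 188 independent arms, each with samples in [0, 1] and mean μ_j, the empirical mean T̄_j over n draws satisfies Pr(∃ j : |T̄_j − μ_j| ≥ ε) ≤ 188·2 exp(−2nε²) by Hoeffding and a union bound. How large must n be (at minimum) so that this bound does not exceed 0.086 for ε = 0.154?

Need 2·188·exp(−2nε²) ≤ 0.086, i.e. exp(−2nε²) ≤ 0.086/376.
So 2nε² ≥ ln(376/0.086) = 8.382997.
Hence n ≥ 8.382997/(2·0.154²) = 176.737.
The smallest integer n is 177.

177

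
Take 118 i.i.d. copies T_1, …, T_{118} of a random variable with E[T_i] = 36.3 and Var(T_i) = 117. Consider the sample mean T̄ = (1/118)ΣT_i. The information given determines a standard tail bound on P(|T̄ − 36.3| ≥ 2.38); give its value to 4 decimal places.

0.1750

With mean and variance of each term known, Chebyshev's inequality bounds the deviation of the sum (or sample mean).
Var(T̄) = Var(T_i)/n = 117/118 = 0.99153.
Chebyshev: P(|T̄ − 36.3| ≥ 2.38) ≤ Var(T̄)/(2.38)² = 117/(118·2.38²) = 0.1750.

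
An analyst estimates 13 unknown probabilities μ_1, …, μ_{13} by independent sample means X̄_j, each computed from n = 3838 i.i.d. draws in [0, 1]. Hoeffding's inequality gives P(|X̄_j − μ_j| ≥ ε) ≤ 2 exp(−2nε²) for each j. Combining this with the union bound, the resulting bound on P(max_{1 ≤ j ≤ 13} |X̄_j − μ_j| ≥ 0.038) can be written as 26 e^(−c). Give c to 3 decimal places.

11.084

Union bound over the 13 events: P(max_{1 ≤ j ≤ 13} |X̄_j − μ_j| ≥ 0.038) ≤ 13·2·exp(−2nε²) = 26 exp(−2·3838·0.038²).
So c = 2·3838·0.038² = 11.0841.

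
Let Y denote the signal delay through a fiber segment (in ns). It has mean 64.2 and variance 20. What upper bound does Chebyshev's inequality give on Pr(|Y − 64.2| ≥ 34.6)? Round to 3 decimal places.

0.017

Chebyshev: Pr(|Y − μ| ≥ t) ≤ Var(Y)/t².
Bound = 20 / 1197.16 = 0.0167.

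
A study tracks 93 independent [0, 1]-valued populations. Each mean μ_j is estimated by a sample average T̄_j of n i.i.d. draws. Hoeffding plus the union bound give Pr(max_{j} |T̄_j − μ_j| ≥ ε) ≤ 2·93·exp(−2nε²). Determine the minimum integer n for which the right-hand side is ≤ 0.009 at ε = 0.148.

227

Need 2·93·exp(−2nε²) ≤ 0.009, i.e. exp(−2nε²) ≤ 0.009/186.
So 2nε² ≥ ln(186/0.009) = 9.936277.
Hence n ≥ 9.936277/(2·0.148²) = 226.814.
The smallest integer n is 227.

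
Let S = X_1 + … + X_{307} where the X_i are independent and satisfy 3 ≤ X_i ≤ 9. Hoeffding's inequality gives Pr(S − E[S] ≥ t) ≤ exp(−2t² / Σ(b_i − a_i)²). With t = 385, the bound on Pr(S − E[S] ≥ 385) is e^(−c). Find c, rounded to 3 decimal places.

Σ(b_i − a_i)² = 307·(6)² = 11052.
c = 2t²/11052 = 2·385²/11052 = 26.8232.

26.823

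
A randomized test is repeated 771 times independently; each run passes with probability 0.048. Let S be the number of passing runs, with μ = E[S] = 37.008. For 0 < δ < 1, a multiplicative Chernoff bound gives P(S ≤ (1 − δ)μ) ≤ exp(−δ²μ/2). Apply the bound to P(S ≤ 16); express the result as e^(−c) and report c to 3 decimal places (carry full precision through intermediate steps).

5.963

Write 16 = (1 − δ)μ, so δ = 1 − 16/37.008 = 0.567661…
Then the exponent is δ²μ/2 = (μ − 16)²/(2μ) = 5.962712.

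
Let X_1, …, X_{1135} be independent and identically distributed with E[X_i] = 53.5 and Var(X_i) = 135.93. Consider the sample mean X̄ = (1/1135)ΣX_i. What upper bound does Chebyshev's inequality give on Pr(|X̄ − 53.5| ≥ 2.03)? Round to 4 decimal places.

Var(X̄) = Var(X_i)/n = 135.93/1135 = 0.11976.
Chebyshev: Pr(|X̄ − 53.5| ≥ 2.03) ≤ Var(X̄)/(2.03)² = 135.93/(1135·2.03²) = 0.0291.

0.0291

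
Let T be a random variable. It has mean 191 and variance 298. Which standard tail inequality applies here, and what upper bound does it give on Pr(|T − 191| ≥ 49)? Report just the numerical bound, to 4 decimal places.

0.1241

Mean and variance are known, so Chebyshev's inequality applies.
Chebyshev: Pr(|T − μ| ≥ t) ≤ Var(T)/t².
Bound = 298 / 2401 = 0.1241.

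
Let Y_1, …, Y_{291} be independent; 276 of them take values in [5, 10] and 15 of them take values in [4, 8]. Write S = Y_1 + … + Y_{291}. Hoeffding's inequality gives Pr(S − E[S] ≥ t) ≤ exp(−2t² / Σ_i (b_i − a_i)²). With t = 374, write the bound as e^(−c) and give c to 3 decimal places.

39.181

Σ(b_i − a_i)² = 276·5² + 15·4² = 7140.
c = 2t² / 7140 = 2·374² / 7140 = 39.1810.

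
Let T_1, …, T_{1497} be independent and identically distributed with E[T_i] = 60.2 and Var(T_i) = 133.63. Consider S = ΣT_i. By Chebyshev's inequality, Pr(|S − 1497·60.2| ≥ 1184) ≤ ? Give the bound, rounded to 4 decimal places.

Var(S) = n·Var(T_i) = 1497·133.63 = 200044.11.
Chebyshev: Pr(|S − 1497·60.2| ≥ 1184) ≤ Var(S)/1184² = 200044.11/1401856 = 0.1427.

0.1427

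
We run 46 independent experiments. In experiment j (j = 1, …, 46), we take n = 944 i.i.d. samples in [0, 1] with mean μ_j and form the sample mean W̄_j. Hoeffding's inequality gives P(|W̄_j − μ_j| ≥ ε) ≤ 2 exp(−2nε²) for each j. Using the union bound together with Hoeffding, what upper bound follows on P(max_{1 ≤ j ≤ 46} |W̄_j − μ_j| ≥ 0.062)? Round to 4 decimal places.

Per-experiment Hoeffding bound: 2·exp(−2·944·0.062²) = 2·exp(−7.25747) = 0.0014098.
Union bound over 46 events: 46·0.0014098 = 0.06485.

0.0648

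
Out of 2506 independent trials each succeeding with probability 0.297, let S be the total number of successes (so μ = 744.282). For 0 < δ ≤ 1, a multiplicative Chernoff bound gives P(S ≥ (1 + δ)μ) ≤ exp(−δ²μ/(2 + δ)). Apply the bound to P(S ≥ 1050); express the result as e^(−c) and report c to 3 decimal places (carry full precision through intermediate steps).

Write 1050 = (1 + δ)μ, so δ = 1050/744.282 − 1 = 0.4107556…
Then the exponent is δ²μ/(2 + δ) = (1050 − μ)² / (μ·(2 + δ)) = 52.089636.

52.090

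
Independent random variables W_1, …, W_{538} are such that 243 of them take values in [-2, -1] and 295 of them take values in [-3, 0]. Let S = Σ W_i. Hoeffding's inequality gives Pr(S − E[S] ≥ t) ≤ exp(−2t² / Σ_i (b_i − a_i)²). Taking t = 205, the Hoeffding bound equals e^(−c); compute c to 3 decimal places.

29.003

Σ(b_i − a_i)² = 243·1² + 295·3² = 2898.
c = 2t² / 2898 = 2·205² / 2898 = 29.0028.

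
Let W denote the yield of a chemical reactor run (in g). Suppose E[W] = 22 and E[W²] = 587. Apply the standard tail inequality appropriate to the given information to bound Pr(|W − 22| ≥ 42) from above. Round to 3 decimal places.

0.058

The first two moments determine the variance, so Chebyshev's inequality is the sharpest standard bound available.
Var(W) = E[W²] − (E[W])² = 587 − 484 = 103.
Chebyshev's inequality: Pr(|W − μ| ≥ t) ≤ Var(W)/t² = 103/1764 = 0.0584.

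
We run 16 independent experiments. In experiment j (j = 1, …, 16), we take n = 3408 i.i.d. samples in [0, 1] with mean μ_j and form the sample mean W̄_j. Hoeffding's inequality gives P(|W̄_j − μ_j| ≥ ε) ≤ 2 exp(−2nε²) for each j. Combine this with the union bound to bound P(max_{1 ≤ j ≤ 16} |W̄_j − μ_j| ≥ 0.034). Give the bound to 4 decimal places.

0.0121

Per-experiment Hoeffding bound: 2·exp(−2·3408·0.034²) = 2·exp(−7.87930) = 0.000757.
Union bound over 16 events: 16·0.000757 = 0.01211.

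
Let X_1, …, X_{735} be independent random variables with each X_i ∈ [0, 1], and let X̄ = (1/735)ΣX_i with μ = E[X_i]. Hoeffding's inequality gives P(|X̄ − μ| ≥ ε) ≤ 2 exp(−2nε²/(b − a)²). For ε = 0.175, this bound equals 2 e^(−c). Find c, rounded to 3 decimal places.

c = 2nε²/(b − a)² = 2·735·0.175² / 1² = 45.0187.

45.019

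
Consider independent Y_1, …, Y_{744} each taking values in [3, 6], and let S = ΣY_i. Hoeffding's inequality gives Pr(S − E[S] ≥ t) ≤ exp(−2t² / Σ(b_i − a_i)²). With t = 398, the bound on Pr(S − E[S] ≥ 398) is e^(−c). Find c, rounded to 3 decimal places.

47.313

Σ(b_i − a_i)² = 744·(3)² = 6696.
c = 2t²/6696 = 2·398²/6696 = 47.3130.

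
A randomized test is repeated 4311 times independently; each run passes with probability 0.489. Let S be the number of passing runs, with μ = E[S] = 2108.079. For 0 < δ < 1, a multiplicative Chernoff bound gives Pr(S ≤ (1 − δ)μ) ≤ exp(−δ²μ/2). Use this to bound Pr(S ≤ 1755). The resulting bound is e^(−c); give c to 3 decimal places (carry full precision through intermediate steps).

29.568

Write 1755 = (1 − δ)μ, so δ = 1 − 1755/2108.079 = 0.1674885…
Then the exponent is δ²μ/2 = (μ − 1755)²/(2μ) = 29.568337.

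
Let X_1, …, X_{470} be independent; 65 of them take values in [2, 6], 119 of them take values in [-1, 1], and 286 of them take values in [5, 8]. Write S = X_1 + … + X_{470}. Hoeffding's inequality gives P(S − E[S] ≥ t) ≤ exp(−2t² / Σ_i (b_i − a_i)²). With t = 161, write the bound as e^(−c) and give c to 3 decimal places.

Σ(b_i − a_i)² = 65·4² + 119·2² + 286·3² = 4090.
c = 2t² / 4090 = 2·161² / 4090 = 12.6753.

12.675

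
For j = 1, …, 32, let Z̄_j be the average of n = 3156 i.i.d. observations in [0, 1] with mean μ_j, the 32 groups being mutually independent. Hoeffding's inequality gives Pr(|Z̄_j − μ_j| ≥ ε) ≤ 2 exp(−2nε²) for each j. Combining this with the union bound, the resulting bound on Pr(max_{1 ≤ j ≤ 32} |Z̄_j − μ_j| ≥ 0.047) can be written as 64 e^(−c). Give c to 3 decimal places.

13.943

Union bound over the 32 events: Pr(max_{1 ≤ j ≤ 32} |Z̄_j − μ_j| ≥ 0.047) ≤ 32·2·exp(−2nε²) = 64 exp(−2·3156·0.047²).
So c = 2·3156·0.047² = 13.9432.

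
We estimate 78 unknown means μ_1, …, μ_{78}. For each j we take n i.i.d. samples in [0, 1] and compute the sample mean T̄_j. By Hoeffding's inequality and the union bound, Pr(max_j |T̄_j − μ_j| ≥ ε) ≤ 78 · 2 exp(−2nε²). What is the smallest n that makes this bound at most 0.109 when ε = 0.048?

1577

Need 2·78·exp(−2nε²) ≤ 0.109, i.e. exp(−2nε²) ≤ 0.109/156.
So 2nε² ≥ ln(156/0.109) = 7.266263.
Hence n ≥ 7.266263/(2·0.048²) = 1576.880.
The smallest integer n is 1577.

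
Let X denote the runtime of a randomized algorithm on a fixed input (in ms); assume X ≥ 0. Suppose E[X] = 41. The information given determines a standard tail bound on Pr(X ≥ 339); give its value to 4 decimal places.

Only the mean of a non-negative variable is known, so Markov's inequality is the applicable tail bound.
Markov's inequality: for a non-negative random variable, Pr(X ≥ a) ≤ E[X]/a.
Here E[X] = 41 and a = 339, so the bound is 41/339 = 0.1209.

0.1209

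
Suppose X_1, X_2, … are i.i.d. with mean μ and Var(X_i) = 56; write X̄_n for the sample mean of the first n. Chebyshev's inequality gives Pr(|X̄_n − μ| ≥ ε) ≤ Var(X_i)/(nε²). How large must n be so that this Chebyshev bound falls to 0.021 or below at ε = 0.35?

21769

Require 56/(n·0.35²) ≤ 0.021, i.e. n ≥ 56/(0.021·0.35²) = 21768.707.
The smallest integer n is 21769.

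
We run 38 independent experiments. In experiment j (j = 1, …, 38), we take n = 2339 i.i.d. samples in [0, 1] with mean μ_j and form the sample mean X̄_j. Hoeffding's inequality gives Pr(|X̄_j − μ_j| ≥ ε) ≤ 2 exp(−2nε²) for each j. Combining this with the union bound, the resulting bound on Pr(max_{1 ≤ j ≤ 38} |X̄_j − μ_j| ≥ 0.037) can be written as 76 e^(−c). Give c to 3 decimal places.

Union bound over the 38 events: Pr(max_{1 ≤ j ≤ 38} |X̄_j − μ_j| ≥ 0.037) ≤ 38·2·exp(−2nε²) = 76 exp(−2·2339·0.037²).
So c = 2·2339·0.037² = 6.4042.

6.404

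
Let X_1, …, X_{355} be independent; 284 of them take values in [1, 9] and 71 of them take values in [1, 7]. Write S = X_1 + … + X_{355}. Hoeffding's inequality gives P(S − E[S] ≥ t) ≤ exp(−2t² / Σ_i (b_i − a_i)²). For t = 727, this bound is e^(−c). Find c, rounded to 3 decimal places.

Σ(b_i − a_i)² = 284·8² + 71·6² = 20732.
c = 2t² / 20732 = 2·727² / 20732 = 50.9868.

50.987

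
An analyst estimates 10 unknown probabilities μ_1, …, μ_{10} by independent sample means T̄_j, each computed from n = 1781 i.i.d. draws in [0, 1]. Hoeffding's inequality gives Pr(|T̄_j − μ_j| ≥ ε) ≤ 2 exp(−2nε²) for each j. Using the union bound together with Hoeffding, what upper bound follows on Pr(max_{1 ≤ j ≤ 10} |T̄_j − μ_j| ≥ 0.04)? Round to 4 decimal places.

Per-experiment Hoeffding bound: 2·exp(−2·1781·0.04²) = 2·exp(−5.69920) = 0.0066973.
Union bound over 10 events: 10·0.0066973 = 0.06697.

0.0670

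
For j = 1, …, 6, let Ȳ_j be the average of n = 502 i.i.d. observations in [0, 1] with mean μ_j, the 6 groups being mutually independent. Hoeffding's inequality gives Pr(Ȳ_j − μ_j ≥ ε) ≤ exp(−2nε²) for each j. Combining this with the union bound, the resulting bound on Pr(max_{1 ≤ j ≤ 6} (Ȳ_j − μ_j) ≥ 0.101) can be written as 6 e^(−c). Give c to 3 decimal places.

10.242

Union bound over the 6 events: Pr(max_{1 ≤ j ≤ 6} (Ȳ_j − μ_j) ≥ 0.101) ≤ 6·exp(−2nε²) = 6 exp(−2·502·0.101²).
So c = 2·502·0.101² = 10.2418.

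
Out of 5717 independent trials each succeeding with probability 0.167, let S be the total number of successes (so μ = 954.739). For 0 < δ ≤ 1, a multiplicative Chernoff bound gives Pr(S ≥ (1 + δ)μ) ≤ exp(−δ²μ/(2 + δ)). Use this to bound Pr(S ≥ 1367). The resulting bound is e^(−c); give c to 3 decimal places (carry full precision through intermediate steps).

73.203

Write 1367 = (1 + δ)μ, so δ = 1367/954.739 − 1 = 0.4318049…
Then the exponent is δ²μ/(2 + δ) = (1367 − μ)² / (μ·(2 + δ)) = 73.203376.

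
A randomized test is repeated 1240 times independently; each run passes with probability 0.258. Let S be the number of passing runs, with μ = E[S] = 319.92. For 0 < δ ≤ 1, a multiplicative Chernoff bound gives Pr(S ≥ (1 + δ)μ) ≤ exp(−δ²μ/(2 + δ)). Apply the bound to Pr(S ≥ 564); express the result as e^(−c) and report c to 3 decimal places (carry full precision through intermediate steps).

Write 564 = (1 + δ)μ, so δ = 564/319.92 − 1 = 0.7629407…
Then the exponent is δ²μ/(2 + δ) = (564 − μ)² / (μ·(2 + δ)) = 67.398686.

67.399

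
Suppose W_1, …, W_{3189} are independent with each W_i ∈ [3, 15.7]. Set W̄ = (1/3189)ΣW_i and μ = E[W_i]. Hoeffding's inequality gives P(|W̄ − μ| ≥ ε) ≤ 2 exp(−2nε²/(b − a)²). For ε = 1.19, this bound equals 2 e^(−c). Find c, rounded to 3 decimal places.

55.998

c = 2nε²/(b − a)² = 2·3189·1.19² / 12.7² = 55.9978.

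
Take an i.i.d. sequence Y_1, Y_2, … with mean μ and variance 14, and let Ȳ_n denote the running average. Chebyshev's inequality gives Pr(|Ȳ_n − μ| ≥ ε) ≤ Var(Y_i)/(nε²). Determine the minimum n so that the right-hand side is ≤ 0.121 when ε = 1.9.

33

Require 14/(n·1.9²) ≤ 0.121, i.e. n ≥ 14/(0.121·1.9²) = 32.051.
The smallest integer n is 33.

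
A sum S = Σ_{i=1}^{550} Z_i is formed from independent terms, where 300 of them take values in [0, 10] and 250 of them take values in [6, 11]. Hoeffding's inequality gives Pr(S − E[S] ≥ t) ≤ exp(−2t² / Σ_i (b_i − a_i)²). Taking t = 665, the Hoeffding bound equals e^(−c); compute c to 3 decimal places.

Σ(b_i − a_i)² = 300·10² + 250·5² = 36250.
c = 2t² / 36250 = 2·665² / 36250 = 24.3986.

24.399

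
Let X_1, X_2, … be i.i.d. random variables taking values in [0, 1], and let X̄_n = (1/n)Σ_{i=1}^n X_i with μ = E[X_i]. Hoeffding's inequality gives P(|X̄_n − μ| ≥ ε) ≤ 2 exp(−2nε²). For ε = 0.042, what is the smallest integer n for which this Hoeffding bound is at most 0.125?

Require 2·exp(−2nε²) ≤ 0.125, i.e. 2nε² ≥ ln(2/0.125) = 2.772589.
So n ≥ 2.772589 / (2·0.042²) = 785.881.
The smallest integer n is 786.

786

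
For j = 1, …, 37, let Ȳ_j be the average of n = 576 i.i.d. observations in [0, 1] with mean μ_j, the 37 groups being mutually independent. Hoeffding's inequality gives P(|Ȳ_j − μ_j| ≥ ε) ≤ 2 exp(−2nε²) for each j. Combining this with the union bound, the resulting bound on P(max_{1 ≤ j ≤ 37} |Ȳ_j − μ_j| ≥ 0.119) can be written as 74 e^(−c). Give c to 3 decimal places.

16.313

Union bound over the 37 events: P(max_{1 ≤ j ≤ 37} |Ȳ_j − μ_j| ≥ 0.119) ≤ 37·2·exp(−2nε²) = 74 exp(−2·576·0.119²).
So c = 2·576·0.119² = 16.3135.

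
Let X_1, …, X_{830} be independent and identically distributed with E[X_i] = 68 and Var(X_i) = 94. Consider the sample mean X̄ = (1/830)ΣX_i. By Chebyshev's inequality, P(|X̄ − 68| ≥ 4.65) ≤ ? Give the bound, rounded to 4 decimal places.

0.0052

Var(X̄) = Var(X_i)/n = 94/830 = 0.11325.
Chebyshev: P(|X̄ − 68| ≥ 4.65) ≤ Var(X̄)/(4.65)² = 94/(830·4.65²) = 0.0052.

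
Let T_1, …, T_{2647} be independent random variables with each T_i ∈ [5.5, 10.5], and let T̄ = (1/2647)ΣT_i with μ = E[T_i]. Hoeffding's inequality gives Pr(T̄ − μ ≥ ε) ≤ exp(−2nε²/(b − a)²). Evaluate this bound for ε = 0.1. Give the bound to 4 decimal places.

Exponent: 2nε²/(b − a)² = 2·2647·0.1² / 5² = 2.11760.
Bound = exp(−2.11760) = 0.12032.

0.1203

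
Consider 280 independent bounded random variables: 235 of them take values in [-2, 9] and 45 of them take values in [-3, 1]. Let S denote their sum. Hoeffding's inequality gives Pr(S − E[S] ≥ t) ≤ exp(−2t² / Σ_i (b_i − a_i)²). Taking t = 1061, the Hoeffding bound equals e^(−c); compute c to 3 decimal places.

Σ(b_i − a_i)² = 235·11² + 45·4² = 29155.
c = 2t² / 29155 = 2·1061² / 29155 = 77.2232.

77.223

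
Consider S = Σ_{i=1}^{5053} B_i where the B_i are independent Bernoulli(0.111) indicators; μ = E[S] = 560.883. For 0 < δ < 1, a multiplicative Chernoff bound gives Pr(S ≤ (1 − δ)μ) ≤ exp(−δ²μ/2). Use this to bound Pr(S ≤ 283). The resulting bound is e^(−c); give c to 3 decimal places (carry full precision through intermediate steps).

68.837

Write 283 = (1 − δ)μ, so δ = 1 − 283/560.883 = 0.4954384…
Then the exponent is δ²μ/2 = (μ − 283)²/(2μ) = 68.836960.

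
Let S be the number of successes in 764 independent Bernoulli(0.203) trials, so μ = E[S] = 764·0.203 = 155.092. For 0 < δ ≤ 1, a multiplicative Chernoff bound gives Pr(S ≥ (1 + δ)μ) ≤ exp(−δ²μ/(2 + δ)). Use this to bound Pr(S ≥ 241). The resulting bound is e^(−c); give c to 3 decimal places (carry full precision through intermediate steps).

Write 241 = (1 + δ)μ, so δ = 241/155.092 − 1 = 0.5539164…
Then the exponent is δ²μ/(2 + δ) = (241 − μ)² / (μ·(2 + δ)) = 18.632501.

18.633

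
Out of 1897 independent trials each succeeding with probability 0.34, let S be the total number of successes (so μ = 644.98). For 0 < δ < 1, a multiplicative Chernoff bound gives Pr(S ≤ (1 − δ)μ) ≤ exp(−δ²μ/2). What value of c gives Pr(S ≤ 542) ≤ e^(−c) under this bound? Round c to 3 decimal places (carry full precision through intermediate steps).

Write 542 = (1 − δ)μ, so δ = 1 − 542/644.98 = 0.1596639…
Then the exponent is δ²μ/2 = (μ − 542)²/(2μ) = 8.221092.

8.221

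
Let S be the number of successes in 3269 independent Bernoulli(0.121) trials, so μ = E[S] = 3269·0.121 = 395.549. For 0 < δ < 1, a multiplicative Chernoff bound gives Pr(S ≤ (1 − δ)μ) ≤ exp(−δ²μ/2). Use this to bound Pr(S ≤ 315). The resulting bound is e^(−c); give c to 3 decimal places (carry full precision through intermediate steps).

8.201

Write 315 = (1 − δ)μ, so δ = 1 − 315/395.549 = 0.2036385…
Then the exponent is δ²μ/2 = (μ − 315)²/(2μ) = 8.201438.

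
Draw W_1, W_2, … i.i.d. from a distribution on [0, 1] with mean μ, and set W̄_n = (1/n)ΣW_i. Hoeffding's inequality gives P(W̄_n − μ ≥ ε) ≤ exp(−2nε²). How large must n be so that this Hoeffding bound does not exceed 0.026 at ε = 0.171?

Require exp(−2nε²) ≤ 0.026, i.e. 2nε² ≥ ln(1/0.026) = 3.649659.
So n ≥ 3.649659 / (2·0.171²) = 62.407.
The smallest integer n is 63.

63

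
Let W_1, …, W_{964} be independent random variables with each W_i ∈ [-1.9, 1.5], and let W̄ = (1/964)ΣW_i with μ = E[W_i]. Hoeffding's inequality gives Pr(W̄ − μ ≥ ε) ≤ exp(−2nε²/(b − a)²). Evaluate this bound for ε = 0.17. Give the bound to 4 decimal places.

0.0081

Exponent: 2nε²/(b − a)² = 2·964·0.17² / 3.4² = 4.82000.
Bound = exp(−4.82000) = 0.00807.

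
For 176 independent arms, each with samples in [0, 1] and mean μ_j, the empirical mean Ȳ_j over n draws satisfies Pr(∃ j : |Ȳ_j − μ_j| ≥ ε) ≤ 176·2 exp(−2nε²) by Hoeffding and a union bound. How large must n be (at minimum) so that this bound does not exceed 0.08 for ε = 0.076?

Need 2·176·exp(−2nε²) ≤ 0.08, i.e. exp(−2nε²) ≤ 0.08/352.
So 2nε² ≥ ln(352/0.08) = 8.389360.
Hence n ≥ 8.389360/(2·0.076²) = 726.226.
The smallest integer n is 727.

727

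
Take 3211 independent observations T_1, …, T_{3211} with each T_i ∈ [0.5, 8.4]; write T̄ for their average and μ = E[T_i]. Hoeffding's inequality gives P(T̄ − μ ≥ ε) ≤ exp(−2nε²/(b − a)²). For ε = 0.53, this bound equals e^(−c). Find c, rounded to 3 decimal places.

28.905

c = 2nε²/(b − a)² = 2·3211·0.53² / 7.9² = 28.9047.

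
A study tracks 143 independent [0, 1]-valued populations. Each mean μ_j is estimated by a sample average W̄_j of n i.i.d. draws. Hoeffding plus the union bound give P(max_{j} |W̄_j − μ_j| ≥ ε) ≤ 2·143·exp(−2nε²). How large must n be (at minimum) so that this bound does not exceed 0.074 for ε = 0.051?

Need 2·143·exp(−2nε²) ≤ 0.074, i.e. exp(−2nε²) ≤ 0.074/286.
So 2nε² ≥ ln(286/0.074) = 8.259682.
Hence n ≥ 8.259682/(2·0.051²) = 1587.790.
The smallest integer n is 1588.

1588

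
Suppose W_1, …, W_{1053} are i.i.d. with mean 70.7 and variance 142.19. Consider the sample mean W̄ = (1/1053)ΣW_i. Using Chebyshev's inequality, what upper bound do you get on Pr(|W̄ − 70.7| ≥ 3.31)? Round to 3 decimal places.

0.012

Var(W̄) = Var(W_i)/n = 142.19/1053 = 0.13503.
Chebyshev: Pr(|W̄ − 70.7| ≥ 3.31) ≤ Var(W̄)/(3.31)² = 142.19/(1053·3.31²) = 0.0123.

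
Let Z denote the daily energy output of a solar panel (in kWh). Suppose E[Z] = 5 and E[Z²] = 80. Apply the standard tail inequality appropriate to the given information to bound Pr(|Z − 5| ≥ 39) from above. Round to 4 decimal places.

The first two moments determine the variance, so Chebyshev's inequality is the sharpest standard bound available.
Var(Z) = E[Z²] − (E[Z])² = 80 − 25 = 55.
Chebyshev's inequality: Pr(|Z − μ| ≥ t) ≤ Var(Z)/t² = 55/1521 = 0.0362.

0.0362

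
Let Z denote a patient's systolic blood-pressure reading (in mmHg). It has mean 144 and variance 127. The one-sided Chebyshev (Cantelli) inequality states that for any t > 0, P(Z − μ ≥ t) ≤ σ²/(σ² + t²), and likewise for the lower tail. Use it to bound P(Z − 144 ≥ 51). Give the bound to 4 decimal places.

Here σ² = 127 and t = 51, so σ² + t² = 2728.
Cantelli's bound: 127/2728 = 0.0466.

0.0466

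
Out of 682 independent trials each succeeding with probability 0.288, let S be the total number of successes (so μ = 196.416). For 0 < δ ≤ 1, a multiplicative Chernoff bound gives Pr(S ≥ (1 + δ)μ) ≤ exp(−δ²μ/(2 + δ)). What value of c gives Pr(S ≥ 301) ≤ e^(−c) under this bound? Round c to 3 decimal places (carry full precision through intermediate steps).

21.989

Write 301 = (1 + δ)μ, so δ = 301/196.416 − 1 = 0.5324617…
Then the exponent is δ²μ/(2 + δ) = (301 − μ)² / (μ·(2 + δ)) = 21.989267.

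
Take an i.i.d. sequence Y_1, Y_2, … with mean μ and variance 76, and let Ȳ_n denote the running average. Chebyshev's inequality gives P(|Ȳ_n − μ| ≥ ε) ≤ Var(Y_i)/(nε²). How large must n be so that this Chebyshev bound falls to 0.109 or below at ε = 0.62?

1814

Require 76/(n·0.62²) ≤ 0.109, i.e. n ≥ 76/(0.109·0.62²) = 1813.860.
The smallest integer n is 1814.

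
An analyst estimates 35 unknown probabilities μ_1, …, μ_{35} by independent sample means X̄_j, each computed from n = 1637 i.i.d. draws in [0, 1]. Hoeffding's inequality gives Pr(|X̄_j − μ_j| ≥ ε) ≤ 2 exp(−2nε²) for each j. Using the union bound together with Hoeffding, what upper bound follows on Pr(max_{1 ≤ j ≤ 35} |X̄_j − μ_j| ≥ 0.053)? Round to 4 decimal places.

0.0071

Per-experiment Hoeffding bound: 2·exp(−2·1637·0.053²) = 2·exp(−9.19667) = 0.00020275.
Union bound over 35 events: 35·0.00020275 = 0.00710.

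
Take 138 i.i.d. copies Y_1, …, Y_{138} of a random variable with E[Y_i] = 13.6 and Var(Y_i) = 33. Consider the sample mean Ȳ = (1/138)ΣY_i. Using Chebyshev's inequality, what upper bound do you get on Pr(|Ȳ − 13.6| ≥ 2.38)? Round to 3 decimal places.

0.042

Var(Ȳ) = Var(Y_i)/n = 33/138 = 0.23913.
Chebyshev: Pr(|Ȳ − 13.6| ≥ 2.38) ≤ Var(Ȳ)/(2.38)² = 33/(138·2.38²) = 0.0422.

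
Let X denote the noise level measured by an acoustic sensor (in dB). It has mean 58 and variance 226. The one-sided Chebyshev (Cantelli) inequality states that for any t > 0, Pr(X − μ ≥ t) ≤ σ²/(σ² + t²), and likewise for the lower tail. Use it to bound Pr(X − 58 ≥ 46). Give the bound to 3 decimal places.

0.096

Here σ² = 226 and t = 46, so σ² + t² = 2342.
Cantelli's bound: 226/2342 = 0.0965.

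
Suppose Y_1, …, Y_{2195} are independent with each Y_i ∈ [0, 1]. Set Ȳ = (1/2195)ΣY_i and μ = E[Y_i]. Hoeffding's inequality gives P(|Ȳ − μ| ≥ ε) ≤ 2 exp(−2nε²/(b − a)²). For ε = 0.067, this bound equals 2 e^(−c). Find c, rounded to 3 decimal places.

19.707

c = 2nε²/(b − a)² = 2·2195·0.067² / 1² = 19.7067.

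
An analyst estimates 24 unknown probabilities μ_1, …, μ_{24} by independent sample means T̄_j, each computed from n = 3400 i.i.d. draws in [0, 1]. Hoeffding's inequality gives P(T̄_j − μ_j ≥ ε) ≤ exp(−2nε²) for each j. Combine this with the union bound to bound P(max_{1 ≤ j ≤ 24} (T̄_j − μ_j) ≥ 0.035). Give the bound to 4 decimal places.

0.0058

Per-experiment Hoeffding bound: exp(−2·3400·0.035²) = exp(−8.33000) = 0.00024117.
Union bound over 24 events: 24·0.00024117 = 0.00579.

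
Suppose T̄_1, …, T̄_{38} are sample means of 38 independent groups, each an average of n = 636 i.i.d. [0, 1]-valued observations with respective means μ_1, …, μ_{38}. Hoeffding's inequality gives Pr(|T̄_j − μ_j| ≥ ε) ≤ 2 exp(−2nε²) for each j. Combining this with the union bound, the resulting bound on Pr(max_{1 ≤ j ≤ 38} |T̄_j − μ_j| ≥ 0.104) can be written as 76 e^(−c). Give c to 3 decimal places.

13.758

Union bound over the 38 events: Pr(max_{1 ≤ j ≤ 38} |T̄_j − μ_j| ≥ 0.104) ≤ 38·2·exp(−2nε²) = 76 exp(−2·636·0.104²).
So c = 2·636·0.104² = 13.7580.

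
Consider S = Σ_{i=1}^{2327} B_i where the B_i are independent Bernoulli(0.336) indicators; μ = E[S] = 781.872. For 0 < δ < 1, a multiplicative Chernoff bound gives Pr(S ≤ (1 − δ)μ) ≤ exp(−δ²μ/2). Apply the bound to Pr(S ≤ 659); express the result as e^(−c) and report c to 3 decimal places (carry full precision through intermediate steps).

Write 659 = (1 − δ)μ, so δ = 1 − 659/781.872 = 0.157151…
Then the exponent is δ²μ/2 = (μ − 659)²/(2μ) = 9.654731.

9.655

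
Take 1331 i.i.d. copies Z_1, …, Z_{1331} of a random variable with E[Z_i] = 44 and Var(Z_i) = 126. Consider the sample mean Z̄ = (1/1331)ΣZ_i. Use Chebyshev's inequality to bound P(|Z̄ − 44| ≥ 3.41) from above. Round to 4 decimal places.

0.0081

Var(Z̄) = Var(Z_i)/n = 126/1331 = 0.094666.
Chebyshev: P(|Z̄ − 44| ≥ 3.41) ≤ Var(Z̄)/(3.41)² = 126/(1331·3.41²) = 0.0081.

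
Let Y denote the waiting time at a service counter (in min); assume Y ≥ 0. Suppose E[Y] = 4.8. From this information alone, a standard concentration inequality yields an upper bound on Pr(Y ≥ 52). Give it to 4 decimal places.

Only the mean of a non-negative variable is known, so Markov's inequality is the applicable tail bound.
Markov's inequality: for a non-negative random variable, Pr(Y ≥ a) ≤ E[Y]/a.
Here E[Y] = 4.8 and a = 52, so the bound is 4.8/52 = 0.0923.

0.0923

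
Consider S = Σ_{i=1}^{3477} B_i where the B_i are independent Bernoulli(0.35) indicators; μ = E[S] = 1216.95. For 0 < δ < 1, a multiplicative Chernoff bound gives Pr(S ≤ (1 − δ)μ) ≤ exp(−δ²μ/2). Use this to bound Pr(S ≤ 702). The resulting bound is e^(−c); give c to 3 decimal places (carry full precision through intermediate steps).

Write 702 = (1 − δ)μ, so δ = 1 − 702/1216.95 = 0.423148…
Then the exponent is δ²μ/2 = (μ − 702)²/(2μ) = 108.950040.

108.950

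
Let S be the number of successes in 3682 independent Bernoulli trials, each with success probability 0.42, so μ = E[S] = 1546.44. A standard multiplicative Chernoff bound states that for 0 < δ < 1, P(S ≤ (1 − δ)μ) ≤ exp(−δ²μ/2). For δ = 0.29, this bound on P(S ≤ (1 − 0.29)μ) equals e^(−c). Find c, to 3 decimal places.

c = δ²μ/2 = 0.29²·1546.44/2 = 65.0278.

65.028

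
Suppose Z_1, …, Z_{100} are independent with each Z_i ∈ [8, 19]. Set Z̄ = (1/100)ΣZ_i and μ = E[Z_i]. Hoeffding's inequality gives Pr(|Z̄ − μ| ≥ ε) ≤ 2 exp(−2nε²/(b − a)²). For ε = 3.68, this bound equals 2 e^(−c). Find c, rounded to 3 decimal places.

c = 2nε²/(b − a)² = 2·100·3.68² / 11² = 22.3841.

22.384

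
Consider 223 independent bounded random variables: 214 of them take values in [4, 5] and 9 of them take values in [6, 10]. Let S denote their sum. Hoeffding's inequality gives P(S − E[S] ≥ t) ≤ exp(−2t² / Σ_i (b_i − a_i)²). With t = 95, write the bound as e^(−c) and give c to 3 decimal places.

Σ(b_i − a_i)² = 214·1² + 9·4² = 358.
c = 2t² / 358 = 2·95² / 358 = 50.4190.

50.419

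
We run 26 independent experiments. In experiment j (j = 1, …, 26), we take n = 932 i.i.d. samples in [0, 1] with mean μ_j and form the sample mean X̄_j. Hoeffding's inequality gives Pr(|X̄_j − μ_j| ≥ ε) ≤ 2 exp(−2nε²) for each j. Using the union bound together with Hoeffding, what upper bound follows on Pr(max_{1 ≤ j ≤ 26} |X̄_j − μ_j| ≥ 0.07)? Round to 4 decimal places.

0.0056

Per-experiment Hoeffding bound: 2·exp(−2·932·0.07²) = 2·exp(−9.13360) = 0.00021595.
Union bound over 26 events: 26·0.00021595 = 0.00561.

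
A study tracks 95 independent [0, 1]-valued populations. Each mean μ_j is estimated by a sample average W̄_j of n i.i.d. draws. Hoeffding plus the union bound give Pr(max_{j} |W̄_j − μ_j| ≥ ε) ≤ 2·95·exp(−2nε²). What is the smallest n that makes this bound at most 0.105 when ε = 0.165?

Need 2·95·exp(−2nε²) ≤ 0.105, i.e. exp(−2nε²) ≤ 0.105/190.
So 2nε² ≥ ln(190/0.105) = 7.500819.
Hence n ≥ 7.500819/(2·0.165²) = 137.756.
The smallest integer n is 138.

138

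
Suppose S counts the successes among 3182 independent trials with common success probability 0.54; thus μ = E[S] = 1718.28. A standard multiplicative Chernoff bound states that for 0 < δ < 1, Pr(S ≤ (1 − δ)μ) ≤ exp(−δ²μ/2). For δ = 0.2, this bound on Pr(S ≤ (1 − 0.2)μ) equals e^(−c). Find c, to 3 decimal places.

c = δ²μ/2 = 0.2²·1718.28/2 = 34.3656.

34.366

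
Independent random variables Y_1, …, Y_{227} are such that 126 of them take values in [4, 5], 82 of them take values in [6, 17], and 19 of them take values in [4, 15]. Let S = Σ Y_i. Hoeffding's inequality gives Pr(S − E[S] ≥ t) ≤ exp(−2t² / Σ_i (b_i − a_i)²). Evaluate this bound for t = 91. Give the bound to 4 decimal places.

Σ(b_i − a_i)² = 126·1² + 82·11² + 19·11² = 12347.
Exponent = 2·91² / 12347 = 1.34138.
Bound = exp(−1.34138) = 0.26148.

0.2615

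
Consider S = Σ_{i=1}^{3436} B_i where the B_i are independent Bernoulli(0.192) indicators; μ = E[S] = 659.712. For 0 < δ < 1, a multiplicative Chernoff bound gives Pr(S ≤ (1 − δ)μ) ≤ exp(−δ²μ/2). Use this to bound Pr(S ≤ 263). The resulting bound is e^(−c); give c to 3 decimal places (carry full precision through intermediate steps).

Write 263 = (1 − δ)μ, so δ = 1 − 263/659.712 = 0.6013412…
Then the exponent is δ²μ/2 = (μ − 263)²/(2μ) = 119.279633.

119.280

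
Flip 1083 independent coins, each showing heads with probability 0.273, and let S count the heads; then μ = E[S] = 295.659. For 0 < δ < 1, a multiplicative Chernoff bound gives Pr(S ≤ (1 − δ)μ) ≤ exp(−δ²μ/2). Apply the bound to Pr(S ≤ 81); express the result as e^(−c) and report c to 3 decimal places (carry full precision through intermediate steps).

Write 81 = (1 − δ)μ, so δ = 1 − 81/295.659 = 0.7260357…
Then the exponent is δ²μ/2 = (μ − 81)²/(2μ) = 77.925053.

77.925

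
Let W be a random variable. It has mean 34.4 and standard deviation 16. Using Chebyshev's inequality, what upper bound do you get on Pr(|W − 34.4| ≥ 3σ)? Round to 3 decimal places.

Chebyshev: Pr(|W − μ| ≥ t) ≤ Var(W)/t².
Var(W) = σ² = 16² = 256.
t = 3·16 = 48.
Bound = 256 / 2304 = 0.1111.

0.111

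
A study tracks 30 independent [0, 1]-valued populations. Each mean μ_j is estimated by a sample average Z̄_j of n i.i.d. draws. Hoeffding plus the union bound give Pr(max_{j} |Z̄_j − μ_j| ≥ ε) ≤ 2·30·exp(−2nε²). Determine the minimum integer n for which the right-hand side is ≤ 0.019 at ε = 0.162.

Need 2·30·exp(−2nε²) ≤ 0.019, i.e. exp(−2nε²) ≤ 0.019/60.
So 2nε² ≥ ln(60/0.019) = 8.057661.
Hence n ≥ 8.057661/(2·0.162²) = 153.514.
The smallest integer n is 154.

154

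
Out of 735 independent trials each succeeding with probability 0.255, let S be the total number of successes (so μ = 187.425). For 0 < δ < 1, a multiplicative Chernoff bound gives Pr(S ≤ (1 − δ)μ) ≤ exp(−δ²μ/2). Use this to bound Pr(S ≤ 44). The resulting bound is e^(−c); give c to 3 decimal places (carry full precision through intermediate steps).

54.877

Write 44 = (1 − δ)μ, so δ = 1 − 44/187.425 = 0.7652394…
Then the exponent is δ²μ/2 = (μ − 44)²/(2μ) = 54.877233.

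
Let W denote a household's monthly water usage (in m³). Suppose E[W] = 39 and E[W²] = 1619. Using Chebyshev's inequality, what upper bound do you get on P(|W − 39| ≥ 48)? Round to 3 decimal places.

0.043

Var(W) = E[W²] − (E[W])² = 1619 − 1521 = 98.
Chebyshev's inequality: P(|W − μ| ≥ t) ≤ Var(W)/t² = 98/2304 = 0.0425.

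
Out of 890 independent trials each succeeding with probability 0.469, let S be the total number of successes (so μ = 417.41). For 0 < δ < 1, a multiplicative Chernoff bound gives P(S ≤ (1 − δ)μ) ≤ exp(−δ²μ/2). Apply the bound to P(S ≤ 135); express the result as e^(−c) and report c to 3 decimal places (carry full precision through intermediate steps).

95.536

Write 135 = (1 − δ)μ, so δ = 1 − 135/417.41 = 0.676577…
Then the exponent is δ²μ/2 = (μ − 135)²/(2μ) = 95.536053.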